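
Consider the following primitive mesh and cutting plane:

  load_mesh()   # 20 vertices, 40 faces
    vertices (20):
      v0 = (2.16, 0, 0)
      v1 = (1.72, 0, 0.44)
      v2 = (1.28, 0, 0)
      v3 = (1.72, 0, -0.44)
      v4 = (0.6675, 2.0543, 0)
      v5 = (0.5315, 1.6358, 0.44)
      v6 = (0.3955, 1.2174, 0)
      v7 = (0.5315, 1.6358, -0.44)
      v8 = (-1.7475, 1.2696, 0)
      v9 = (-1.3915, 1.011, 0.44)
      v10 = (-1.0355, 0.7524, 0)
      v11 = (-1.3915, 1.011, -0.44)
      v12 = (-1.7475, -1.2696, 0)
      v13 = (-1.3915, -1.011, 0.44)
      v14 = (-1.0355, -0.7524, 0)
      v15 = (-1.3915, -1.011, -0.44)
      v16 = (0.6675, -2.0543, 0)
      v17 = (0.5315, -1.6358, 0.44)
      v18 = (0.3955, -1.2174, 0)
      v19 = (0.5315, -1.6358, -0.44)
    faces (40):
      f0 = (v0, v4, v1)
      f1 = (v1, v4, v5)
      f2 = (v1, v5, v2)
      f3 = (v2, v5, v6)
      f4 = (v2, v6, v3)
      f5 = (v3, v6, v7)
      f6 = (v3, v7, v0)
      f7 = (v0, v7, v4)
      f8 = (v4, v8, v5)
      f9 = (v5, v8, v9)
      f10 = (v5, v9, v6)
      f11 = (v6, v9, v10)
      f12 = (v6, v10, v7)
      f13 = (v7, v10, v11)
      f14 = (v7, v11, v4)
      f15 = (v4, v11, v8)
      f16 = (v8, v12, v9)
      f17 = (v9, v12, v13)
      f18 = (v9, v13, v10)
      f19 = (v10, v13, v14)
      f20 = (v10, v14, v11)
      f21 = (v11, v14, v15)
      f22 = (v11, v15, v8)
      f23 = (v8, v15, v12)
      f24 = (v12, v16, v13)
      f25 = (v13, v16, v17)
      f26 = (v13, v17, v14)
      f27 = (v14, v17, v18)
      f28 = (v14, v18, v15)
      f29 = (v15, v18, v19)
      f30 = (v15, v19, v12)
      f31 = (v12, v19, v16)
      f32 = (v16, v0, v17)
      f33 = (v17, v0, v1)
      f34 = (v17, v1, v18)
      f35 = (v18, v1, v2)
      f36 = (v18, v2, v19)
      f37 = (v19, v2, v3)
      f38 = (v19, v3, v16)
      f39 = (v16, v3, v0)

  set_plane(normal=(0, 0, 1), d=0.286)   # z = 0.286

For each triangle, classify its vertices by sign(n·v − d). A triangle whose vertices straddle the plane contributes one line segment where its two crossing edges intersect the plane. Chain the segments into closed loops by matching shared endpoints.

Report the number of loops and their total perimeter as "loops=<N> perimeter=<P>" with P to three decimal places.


Straddling triangles (20 of 40):
  (v0,v4,v1) [--+] → (1.35162, 0.719005, 0.286)–(1.874, 0, 0.286)  len=0.8887
  (v1,v4,v5) [+-+] → (1.35162, 0.719005, 0.286)–(0.5791, 1.78228, 0.286)  len=1.3143
  (v1,v5,v2) [++-] → (0.793475, 1.06327, 0.286)–(1.566, 0, 0.286)  len=1.3143
  (v2,v5,v6) [-+-] → (0.793475, 1.06327, 0.286)–(0.4839, 1.48936, 0.286)  len=0.5267
  (v4,v8,v5) [--+] → (-0.26615, 1.50763, 0.286)–(0.5791, 1.78228, 0.286)  len=0.8888
  (v5,v8,v9) [+-+] → (-0.26615, 1.50763, 0.286)–(-1.5161, 1.10151, 0.286)  len=1.3143
  (v5,v9,v6) [++-] → (-0.76605, 1.08324, 0.286)–(0.4839, 1.48936, 0.286)  len=1.3143
  (v6,v9,v10) [-+-] → (-0.76605, 1.08324, 0.286)–(-1.2669, 0.92049, 0.286)  len=0.5266
  (v8,v12,v9) [--+] → (-1.5161, 0.21279, 0.286)–(-1.5161, 1.10151, 0.286)  len=0.8887
  (v9,v12,v13) [+-+] → (-1.5161, 0.21279, 0.286)–(-1.5161, -1.10151, 0.286)  len=1.3143
  (v9,v13,v10) [++-] → (-1.2669, -0.39381, 0.286)–(-1.2669, 0.92049, 0.286)  len=1.3143
  (v10,v13,v14) [-+-] → (-1.2669, -0.39381, 0.286)–(-1.2669, -0.92049, 0.286)  len=0.5267
  (v12,v16,v13) [--+] → (-0.67085, -1.37616, 0.286)–(-1.5161, -1.10151, 0.286)  len=0.8888
  (v13,v16,v17) [+-+] → (-0.67085, -1.37616, 0.286)–(0.5791, -1.78228, 0.286)  len=1.3143
  (v13,v17,v14) [++-] → (-0.01695, -1.32661, 0.286)–(-1.2669, -0.92049, 0.286)  len=1.3143
  (v14,v17,v18) [-+-] → (-0.01695, -1.32661, 0.286)–(0.4839, -1.48936, 0.286)  len=0.5266
  (v16,v0,v17) [--+] → (1.10148, -1.06327, 0.286)–(0.5791, -1.78228, 0.286)  len=0.8887
  (v17,v0,v1) [+-+] → (1.10148, -1.06327, 0.286)–(1.874, 0, 0.286)  len=1.3143
  (v17,v1,v18) [++-] → (1.25642, -0.42609, 0.286)–(0.4839, -1.48936, 0.286)  len=1.3143
  (v18,v1,v2) [-+-] → (1.25642, -0.42609, 0.286)–(1.566, 0, 0.286)  len=0.5267

Chained into 2 loop(s):
  loop 1: 10 segments, perimeter = 11.0151
  loop 2: 10 segments, perimeter = 9.2047
Total perimeter = 20.220

loops=2 perimeter=20.220


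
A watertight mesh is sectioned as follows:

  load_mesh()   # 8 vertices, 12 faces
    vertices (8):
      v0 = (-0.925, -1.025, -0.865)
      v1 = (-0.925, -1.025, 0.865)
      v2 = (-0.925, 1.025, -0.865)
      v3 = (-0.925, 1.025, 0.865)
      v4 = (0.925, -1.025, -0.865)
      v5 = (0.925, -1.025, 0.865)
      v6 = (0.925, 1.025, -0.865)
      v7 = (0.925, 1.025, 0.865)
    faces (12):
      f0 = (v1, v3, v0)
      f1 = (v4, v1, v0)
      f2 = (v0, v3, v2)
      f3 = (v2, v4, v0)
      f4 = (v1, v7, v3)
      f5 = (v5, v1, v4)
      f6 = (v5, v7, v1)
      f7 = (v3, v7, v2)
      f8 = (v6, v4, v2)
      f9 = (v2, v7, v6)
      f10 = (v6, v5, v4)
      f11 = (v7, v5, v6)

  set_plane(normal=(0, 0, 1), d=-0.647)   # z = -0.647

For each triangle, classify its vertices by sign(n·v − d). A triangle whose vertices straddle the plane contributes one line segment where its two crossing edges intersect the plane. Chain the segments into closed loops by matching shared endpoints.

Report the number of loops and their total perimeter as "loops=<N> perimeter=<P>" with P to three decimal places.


Straddling triangles (8 of 12):
  (v1,v3,v0) [++-] → (-0.925, -0.766676, -0.647)–(-0.925, -1.025, -0.647)  len=0.2583
  (v4,v1,v0) [-+-] → (0.691879, -1.025, -0.647)–(-0.925, -1.025, -0.647)  len=1.6169
  (v0,v3,v2) [-+-] → (-0.925, -0.766676, -0.647)–(-0.925, 1.025, -0.647)  len=1.7917
  (v5,v1,v4) [++-] → (0.691879, -1.025, -0.647)–(0.925, -1.025, -0.647)  len=0.2331
  (v3,v7,v2) [++-] → (-0.691879, 1.025, -0.647)–(-0.925, 1.025, -0.647)  len=0.2331
  (v2,v7,v6) [-+-] → (-0.691879, 1.025, -0.647)–(0.925, 1.025, -0.647)  len=1.6169
  (v6,v5,v4) [-+-] → (0.925, 0.766676, -0.647)–(0.925, -1.025, -0.647)  len=1.7917
  (v7,v5,v6) [++-] → (0.925, 0.766676, -0.647)–(0.925, 1.025, -0.647)  len=0.2583

Chained into 1 loop(s):
  loop 1: 8 segments, perimeter = 7.8000
Total perimeter = 7.800

loops=1 perimeter=7.800


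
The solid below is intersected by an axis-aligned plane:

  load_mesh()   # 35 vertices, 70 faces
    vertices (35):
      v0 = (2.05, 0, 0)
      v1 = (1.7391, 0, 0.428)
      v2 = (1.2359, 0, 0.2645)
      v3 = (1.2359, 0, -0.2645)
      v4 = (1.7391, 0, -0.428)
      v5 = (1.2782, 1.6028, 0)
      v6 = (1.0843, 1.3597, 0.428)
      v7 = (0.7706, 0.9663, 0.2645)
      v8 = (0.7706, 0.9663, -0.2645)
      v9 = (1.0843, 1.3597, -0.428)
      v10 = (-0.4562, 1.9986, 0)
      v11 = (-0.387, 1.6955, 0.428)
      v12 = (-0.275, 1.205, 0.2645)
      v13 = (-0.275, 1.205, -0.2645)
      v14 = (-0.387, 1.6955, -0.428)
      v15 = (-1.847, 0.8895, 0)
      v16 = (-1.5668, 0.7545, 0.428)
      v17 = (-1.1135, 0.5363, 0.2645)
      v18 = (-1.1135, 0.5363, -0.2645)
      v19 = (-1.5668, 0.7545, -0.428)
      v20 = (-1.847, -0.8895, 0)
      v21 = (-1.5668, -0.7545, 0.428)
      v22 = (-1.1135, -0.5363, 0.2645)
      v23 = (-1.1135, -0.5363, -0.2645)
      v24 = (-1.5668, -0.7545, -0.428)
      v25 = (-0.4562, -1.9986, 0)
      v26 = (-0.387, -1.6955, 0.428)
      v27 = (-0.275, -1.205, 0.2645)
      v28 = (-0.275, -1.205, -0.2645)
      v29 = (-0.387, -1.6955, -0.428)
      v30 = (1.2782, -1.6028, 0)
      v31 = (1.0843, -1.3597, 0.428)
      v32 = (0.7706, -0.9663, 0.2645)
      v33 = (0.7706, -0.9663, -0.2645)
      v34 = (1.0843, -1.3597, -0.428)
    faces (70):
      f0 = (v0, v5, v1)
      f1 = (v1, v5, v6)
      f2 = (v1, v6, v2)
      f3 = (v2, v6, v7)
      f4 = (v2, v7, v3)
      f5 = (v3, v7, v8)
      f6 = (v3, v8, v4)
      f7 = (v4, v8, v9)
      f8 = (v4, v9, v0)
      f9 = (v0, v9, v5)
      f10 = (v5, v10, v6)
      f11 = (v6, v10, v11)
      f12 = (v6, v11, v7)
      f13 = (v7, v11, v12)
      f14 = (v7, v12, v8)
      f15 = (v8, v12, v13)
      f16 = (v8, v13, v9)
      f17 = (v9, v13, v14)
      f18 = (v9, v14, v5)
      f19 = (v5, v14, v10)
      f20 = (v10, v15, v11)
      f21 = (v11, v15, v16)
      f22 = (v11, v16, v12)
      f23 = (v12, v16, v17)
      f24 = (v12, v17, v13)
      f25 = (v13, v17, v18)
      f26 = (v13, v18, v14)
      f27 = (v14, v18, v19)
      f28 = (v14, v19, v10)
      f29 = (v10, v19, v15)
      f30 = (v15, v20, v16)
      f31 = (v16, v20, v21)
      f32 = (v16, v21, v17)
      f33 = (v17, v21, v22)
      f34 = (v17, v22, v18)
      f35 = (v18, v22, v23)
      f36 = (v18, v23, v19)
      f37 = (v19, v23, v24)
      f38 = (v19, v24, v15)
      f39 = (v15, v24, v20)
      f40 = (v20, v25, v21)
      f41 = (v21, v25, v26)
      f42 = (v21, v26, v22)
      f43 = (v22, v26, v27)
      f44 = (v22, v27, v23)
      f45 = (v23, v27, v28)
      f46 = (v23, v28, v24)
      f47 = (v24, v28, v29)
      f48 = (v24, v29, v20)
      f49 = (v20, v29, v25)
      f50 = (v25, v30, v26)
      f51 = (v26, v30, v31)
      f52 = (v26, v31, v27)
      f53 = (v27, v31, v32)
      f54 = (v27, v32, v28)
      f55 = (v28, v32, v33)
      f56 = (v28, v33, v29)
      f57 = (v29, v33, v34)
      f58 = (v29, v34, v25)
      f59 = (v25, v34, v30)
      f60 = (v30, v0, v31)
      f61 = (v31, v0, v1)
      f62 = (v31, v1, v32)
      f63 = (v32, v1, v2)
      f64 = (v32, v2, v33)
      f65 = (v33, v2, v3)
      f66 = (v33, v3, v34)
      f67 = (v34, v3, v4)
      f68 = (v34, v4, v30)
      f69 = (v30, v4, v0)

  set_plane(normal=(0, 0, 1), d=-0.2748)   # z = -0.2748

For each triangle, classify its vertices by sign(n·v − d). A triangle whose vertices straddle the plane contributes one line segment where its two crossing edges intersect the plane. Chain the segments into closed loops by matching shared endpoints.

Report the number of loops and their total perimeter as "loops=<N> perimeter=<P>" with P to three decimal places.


Straddling triangles (28 of 70):
  (v3,v8,v4) [++-] → (0.831613, 0.905426, -0.2748)–(1.2676, 0, -0.2748)  len=1.0049
  (v4,v8,v9) [-+-] → (0.831613, 0.905426, -0.2748)–(0.790362, 0.991083, -0.2748)  len=0.0951
  (v4,v9,v0) [--+] → (1.42997, 0.873004, -0.2748)–(1.85038, 0, -0.2748)  len=0.9690
  (v0,v9,v5) [+-+] → (1.42997, 0.873004, -0.2748)–(1.15371, 1.44672, -0.2748)  len=0.6368
  (v8,v13,v9) [++-] → (-0.189368, 1.21475, -0.2748)–(0.790362, 0.991083, -0.2748)  len=1.0049
  (v9,v13,v14) [-+-] → (-0.189368, 1.21475, -0.2748)–(-0.282056, 1.2359, -0.2748)  len=0.0951
  (v9,v14,v5) [--+] → (0.209048, 1.66232, -0.2748)–(1.15371, 1.44672, -0.2748)  len=0.9689
  (v5,v14,v10) [+-+] → (0.209048, 1.66232, -0.2748)–(-0.41177, 1.80399, -0.2748)  len=0.6368
  (v13,v18,v14) [++-] → (-1.06773, 0.609326, -0.2748)–(-0.282056, 1.2359, -0.2748)  len=1.0049
  (v14,v18,v19) [-+-] → (-1.06773, 0.609326, -0.2748)–(-1.14206, 0.550046, -0.2748)  len=0.0951
  (v14,v19,v10) [--+] → (-1.16927, 1.19982, -0.2748)–(-0.41177, 1.80399, -0.2748)  len=0.9689
  (v10,v19,v15) [+-+] → (-1.16927, 1.19982, -0.2748)–(-1.6671, 0.802822, -0.2748)  len=0.6367
  (v18,v23,v19) [++-] → (-1.14206, -0.454984, -0.2748)–(-1.14206, 0.550046, -0.2748)  len=1.0050
  (v19,v23,v24) [-+-] → (-1.14206, -0.454984, -0.2748)–(-1.14206, -0.550046, -0.2748)  len=0.0951
  (v19,v24,v15) [--+] → (-1.6671, -0.16604, -0.2748)–(-1.6671, 0.802822, -0.2748)  len=0.9689
  (v15,v24,v20) [+-+] → (-1.6671, -0.16604, -0.2748)–(-1.6671, -0.802822, -0.2748)  len=0.6368
  (v23,v28,v24) [++-] → (-0.356379, -1.17662, -0.2748)–(-1.14206, -0.550046, -0.2748)  len=1.0049
  (v24,v28,v29) [-+-] → (-0.356379, -1.17662, -0.2748)–(-0.282056, -1.2359, -0.2748)  len=0.0951
  (v24,v29,v20) [--+] → (-0.909598, -1.407, -0.2748)–(-1.6671, -0.802822, -0.2748)  len=0.9689
  (v20,v29,v25) [+-+] → (-0.909598, -1.407, -0.2748)–(-0.41177, -1.80399, -0.2748)  len=0.6367
  (v28,v33,v29) [++-] → (0.697675, -1.01224, -0.2748)–(-0.282056, -1.2359, -0.2748)  len=1.0049
  (v29,v33,v34) [-+-] → (0.697675, -1.01224, -0.2748)–(0.790362, -0.991083, -0.2748)  len=0.0951
  (v29,v34,v25) [--+] → (0.532887, -1.58839, -0.2748)–(-0.41177, -1.80399, -0.2748)  len=0.9689
  (v25,v34,v30) [+-+] → (0.532887, -1.58839, -0.2748)–(1.15371, -1.44672, -0.2748)  len=0.6368
  (v33,v3,v34) [++-] → (1.22635, -0.0856569, -0.2748)–(0.790362, -0.991083, -0.2748)  len=1.0049
  (v34,v3,v4) [-+-] → (1.22635, -0.0856569, -0.2748)–(1.2676, 0, -0.2748)  len=0.0951
  (v34,v4,v30) [--+] → (1.57412, -0.573713, -0.2748)–(1.15371, -1.44672, -0.2748)  len=0.9690
  (v30,v4,v0) [+-+] → (1.57412, -0.573713, -0.2748)–(1.85038, 0, -0.2748)  len=0.6368

Chained into 2 loop(s):
  loop 1: 14 segments, perimeter = 7.7001
  loop 2: 14 segments, perimeter = 11.2399
Total perimeter = 18.940

loops=2 perimeter=18.940


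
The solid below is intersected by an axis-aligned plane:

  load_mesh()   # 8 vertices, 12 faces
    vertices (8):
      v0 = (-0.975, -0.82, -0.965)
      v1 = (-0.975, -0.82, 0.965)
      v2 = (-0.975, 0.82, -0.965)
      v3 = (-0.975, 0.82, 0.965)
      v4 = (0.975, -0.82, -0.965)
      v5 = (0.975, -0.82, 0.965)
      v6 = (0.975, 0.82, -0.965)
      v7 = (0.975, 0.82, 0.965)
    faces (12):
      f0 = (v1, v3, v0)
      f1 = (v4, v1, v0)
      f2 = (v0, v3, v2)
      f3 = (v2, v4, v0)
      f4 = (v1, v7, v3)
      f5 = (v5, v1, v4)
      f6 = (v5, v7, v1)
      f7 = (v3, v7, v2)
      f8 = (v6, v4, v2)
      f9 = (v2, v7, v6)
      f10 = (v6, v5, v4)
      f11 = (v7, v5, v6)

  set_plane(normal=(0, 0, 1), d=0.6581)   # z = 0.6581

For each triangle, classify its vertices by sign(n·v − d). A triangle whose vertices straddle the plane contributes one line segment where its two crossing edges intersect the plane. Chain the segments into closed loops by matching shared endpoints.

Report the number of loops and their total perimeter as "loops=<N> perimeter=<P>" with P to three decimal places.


Straddling triangles (8 of 12):
  (v1,v3,v0) [++-] → (-0.975, 0.559215, 0.6581)–(-0.975, -0.82, 0.6581)  len=1.3792
  (v4,v1,v0) [-+-] → (-0.66492, -0.82, 0.6581)–(-0.975, -0.82, 0.6581)  len=0.3101
  (v0,v3,v2) [-+-] → (-0.975, 0.559215, 0.6581)–(-0.975, 0.82, 0.6581)  len=0.2608
  (v5,v1,v4) [++-] → (-0.66492, -0.82, 0.6581)–(0.975, -0.82, 0.6581)  len=1.6399
  (v3,v7,v2) [++-] → (0.66492, 0.82, 0.6581)–(-0.975, 0.82, 0.6581)  len=1.6399
  (v2,v7,v6) [-+-] → (0.66492, 0.82, 0.6581)–(0.975, 0.82, 0.6581)  len=0.3101
  (v6,v5,v4) [-+-] → (0.975, -0.559215, 0.6581)–(0.975, -0.82, 0.6581)  len=0.2608
  (v7,v5,v6) [++-] → (0.975, -0.559215, 0.6581)–(0.975, 0.82, 0.6581)  len=1.3792

Chained into 1 loop(s):
  loop 1: 8 segments, perimeter = 7.1800
Total perimeter = 7.180

loops=1 perimeter=7.180


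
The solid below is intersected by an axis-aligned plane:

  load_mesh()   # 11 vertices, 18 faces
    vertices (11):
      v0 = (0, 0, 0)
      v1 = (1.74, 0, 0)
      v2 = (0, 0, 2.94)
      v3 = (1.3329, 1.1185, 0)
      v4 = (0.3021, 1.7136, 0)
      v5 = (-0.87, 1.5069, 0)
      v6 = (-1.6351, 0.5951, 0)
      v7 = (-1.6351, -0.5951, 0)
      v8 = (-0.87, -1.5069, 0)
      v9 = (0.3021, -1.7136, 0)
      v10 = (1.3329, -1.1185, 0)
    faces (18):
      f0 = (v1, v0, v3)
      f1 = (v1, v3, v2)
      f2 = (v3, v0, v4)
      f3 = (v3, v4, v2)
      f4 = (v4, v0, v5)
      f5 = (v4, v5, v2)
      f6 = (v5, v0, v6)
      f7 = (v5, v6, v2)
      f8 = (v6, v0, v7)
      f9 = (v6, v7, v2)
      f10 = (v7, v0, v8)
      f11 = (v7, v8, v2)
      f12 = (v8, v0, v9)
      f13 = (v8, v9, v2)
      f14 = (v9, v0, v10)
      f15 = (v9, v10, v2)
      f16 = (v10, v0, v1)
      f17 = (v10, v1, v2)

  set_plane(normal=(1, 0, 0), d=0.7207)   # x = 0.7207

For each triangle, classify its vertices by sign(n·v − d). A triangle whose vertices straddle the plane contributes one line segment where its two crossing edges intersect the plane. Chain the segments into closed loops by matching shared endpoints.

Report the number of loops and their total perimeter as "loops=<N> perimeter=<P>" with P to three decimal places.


loops=1 perimeter=7.573

Straddling triangles (8 of 18):
  (v1,v0,v3) [+-+] → (0.7207, 0, 0)–(0.7207, 0.604774, 0)  len=0.6048
  (v1,v3,v2) [++-] → (0.7207, 0.604774, 1.35034)–(0.7207, 0, 1.72227)  len=0.7100
  (v3,v0,v4) [+--] → (0.7207, 0.604774, 0)–(0.7207, 1.47193, 0)  len=0.8672
  (v3,v4,v2) [+--] → (0.7207, 1.47193, 0)–(0.7207, 0.604774, 1.35034)  len=1.6048
  (v9,v0,v10) [--+] → (0.7207, -0.604774, 0)–(0.7207, -1.47193, 0)  len=0.8672
  (v9,v10,v2) [-+-] → (0.7207, -1.47193, 0)–(0.7207, -0.604774, 1.35034)  len=1.6048
  (v10,v0,v1) [+-+] → (0.7207, -0.604774, 0)–(0.7207, 0, 0)  len=0.6048
  (v10,v1,v2) [++-] → (0.7207, 0, 1.72227)–(0.7207, -0.604774, 1.35034)  len=0.7100

Chained into 1 loop(s):
  loop 1: 8 segments, perimeter = 7.5734
Total perimeter = 7.573


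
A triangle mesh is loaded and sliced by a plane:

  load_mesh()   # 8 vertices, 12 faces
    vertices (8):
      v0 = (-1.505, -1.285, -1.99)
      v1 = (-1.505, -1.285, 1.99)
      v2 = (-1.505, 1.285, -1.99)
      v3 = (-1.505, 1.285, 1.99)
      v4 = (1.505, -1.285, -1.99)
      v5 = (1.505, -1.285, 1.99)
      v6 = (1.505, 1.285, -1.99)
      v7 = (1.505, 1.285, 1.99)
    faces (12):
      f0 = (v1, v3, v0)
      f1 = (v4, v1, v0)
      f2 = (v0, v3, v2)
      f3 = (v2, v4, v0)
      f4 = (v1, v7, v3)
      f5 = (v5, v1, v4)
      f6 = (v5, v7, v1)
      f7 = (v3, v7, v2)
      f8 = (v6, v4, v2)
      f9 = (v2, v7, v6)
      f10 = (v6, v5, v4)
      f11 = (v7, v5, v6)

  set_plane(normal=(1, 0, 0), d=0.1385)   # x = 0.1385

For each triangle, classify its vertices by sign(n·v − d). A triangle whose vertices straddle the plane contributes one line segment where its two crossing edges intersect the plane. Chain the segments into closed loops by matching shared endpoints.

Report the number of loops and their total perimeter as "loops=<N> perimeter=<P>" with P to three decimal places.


Straddling triangles (8 of 12):
  (v4,v1,v0) [+--] → (0.1385, -1.285, -0.183133)–(0.1385, -1.285, -1.99)  len=1.8069
  (v2,v4,v0) [-+-] → (0.1385, -0.118254, -1.99)–(0.1385, -1.285, -1.99)  len=1.1667
  (v1,v7,v3) [-+-] → (0.1385, 0.118254, 1.99)–(0.1385, 1.285, 1.99)  len=1.1667
  (v5,v1,v4) [+-+] → (0.1385, -1.285, 1.99)–(0.1385, -1.285, -0.183133)  len=2.1731
  (v5,v7,v1) [++-] → (0.1385, 0.118254, 1.99)–(0.1385, -1.285, 1.99)  len=1.4033
  (v3,v7,v2) [-+-] → (0.1385, 1.285, 1.99)–(0.1385, 1.285, 0.183133)  len=1.8069
  (v6,v4,v2) [++-] → (0.1385, -0.118254, -1.99)–(0.1385, 1.285, -1.99)  len=1.4033
  (v2,v7,v6) [-++] → (0.1385, 1.285, 0.183133)–(0.1385, 1.285, -1.99)  len=2.1731

Chained into 1 loop(s):
  loop 1: 8 segments, perimeter = 13.1000
Total perimeter = 13.100

loops=1 perimeter=13.100


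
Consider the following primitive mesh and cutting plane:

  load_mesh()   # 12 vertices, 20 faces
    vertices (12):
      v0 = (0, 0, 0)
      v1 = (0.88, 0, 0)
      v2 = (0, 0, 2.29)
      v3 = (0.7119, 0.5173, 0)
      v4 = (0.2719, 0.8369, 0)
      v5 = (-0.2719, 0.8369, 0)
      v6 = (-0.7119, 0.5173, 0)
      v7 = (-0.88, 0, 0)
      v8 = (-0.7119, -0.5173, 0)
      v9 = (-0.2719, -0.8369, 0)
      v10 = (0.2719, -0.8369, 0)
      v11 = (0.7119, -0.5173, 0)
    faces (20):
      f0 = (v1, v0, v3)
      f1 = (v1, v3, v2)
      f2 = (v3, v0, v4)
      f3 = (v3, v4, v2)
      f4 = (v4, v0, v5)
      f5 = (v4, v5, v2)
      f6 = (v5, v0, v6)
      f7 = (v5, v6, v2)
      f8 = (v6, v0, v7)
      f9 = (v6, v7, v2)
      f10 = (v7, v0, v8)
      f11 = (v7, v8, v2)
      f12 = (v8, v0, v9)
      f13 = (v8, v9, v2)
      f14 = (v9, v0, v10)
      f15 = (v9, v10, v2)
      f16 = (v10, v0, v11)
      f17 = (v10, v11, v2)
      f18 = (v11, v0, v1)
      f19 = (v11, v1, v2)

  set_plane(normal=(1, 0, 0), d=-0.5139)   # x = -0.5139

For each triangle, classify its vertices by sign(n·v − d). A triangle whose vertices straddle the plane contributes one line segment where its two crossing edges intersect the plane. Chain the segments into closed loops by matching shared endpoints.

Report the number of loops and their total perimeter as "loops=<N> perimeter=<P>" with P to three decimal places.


loops=1 perimeter=3.698

Straddling triangles (8 of 20):
  (v5,v0,v6) [++-] → (-0.5139, 0.373424, 0)–(-0.5139, 0.66112, 0)  len=0.2877
  (v5,v6,v2) [+-+] → (-0.5139, 0.66112, 0)–(-0.5139, 0.373424, 0.636915)  len=0.6989
  (v6,v0,v7) [-+-] → (-0.5139, 0.373424, 0)–(-0.5139, 0, 0)  len=0.3734
  (v6,v7,v2) [--+] → (-0.5139, 0, 0.952692)–(-0.5139, 0.373424, 0.636915)  len=0.4890
  (v7,v0,v8) [-+-] → (-0.5139, 0, 0)–(-0.5139, -0.373424, 0)  len=0.3734
  (v7,v8,v2) [--+] → (-0.5139, -0.373424, 0.636915)–(-0.5139, 0, 0.952692)  len=0.4890
  (v8,v0,v9) [-++] → (-0.5139, -0.373424, 0)–(-0.5139, -0.66112, 0)  len=0.2877
  (v8,v9,v2) [-++] → (-0.5139, -0.66112, 0)–(-0.5139, -0.373424, 0.636915)  len=0.6989

Chained into 1 loop(s):
  loop 1: 8 segments, perimeter = 3.6981
Total perimeter = 3.698


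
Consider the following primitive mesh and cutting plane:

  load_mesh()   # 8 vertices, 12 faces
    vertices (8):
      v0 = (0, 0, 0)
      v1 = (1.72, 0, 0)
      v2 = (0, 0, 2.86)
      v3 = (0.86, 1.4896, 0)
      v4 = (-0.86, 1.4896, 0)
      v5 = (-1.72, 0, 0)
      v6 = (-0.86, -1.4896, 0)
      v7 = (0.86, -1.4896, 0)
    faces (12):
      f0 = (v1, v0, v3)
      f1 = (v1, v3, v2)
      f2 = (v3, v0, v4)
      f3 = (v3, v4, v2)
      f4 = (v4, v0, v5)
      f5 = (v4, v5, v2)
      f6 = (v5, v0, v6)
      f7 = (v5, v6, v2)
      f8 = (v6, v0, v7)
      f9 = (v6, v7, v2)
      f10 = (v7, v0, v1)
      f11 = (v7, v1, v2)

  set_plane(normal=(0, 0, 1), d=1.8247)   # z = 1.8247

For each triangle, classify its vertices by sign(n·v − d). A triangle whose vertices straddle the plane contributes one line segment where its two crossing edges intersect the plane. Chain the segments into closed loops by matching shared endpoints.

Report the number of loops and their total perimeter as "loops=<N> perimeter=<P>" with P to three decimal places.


Straddling triangles (6 of 12):
  (v1,v3,v2) [--+] → (0.311314, 0.539225, 1.8247)–(0.622628, 0, 1.8247)  len=0.6226
  (v3,v4,v2) [--+] → (-0.311314, 0.539225, 1.8247)–(0.311314, 0.539225, 1.8247)  len=0.6226
  (v4,v5,v2) [--+] → (-0.622628, 0, 1.8247)–(-0.311314, 0.539225, 1.8247)  len=0.6226
  (v5,v6,v2) [--+] → (-0.311314, -0.539225, 1.8247)–(-0.622628, 0, 1.8247)  len=0.6226
  (v6,v7,v2) [--+] → (0.311314, -0.539225, 1.8247)–(-0.311314, -0.539225, 1.8247)  len=0.6226
  (v7,v1,v2) [--+] → (0.622628, 0, 1.8247)–(0.311314, -0.539225, 1.8247)  len=0.6226

Chained into 1 loop(s):
  loop 1: 6 segments, perimeter = 3.7358
Total perimeter = 3.736

loops=1 perimeter=3.736


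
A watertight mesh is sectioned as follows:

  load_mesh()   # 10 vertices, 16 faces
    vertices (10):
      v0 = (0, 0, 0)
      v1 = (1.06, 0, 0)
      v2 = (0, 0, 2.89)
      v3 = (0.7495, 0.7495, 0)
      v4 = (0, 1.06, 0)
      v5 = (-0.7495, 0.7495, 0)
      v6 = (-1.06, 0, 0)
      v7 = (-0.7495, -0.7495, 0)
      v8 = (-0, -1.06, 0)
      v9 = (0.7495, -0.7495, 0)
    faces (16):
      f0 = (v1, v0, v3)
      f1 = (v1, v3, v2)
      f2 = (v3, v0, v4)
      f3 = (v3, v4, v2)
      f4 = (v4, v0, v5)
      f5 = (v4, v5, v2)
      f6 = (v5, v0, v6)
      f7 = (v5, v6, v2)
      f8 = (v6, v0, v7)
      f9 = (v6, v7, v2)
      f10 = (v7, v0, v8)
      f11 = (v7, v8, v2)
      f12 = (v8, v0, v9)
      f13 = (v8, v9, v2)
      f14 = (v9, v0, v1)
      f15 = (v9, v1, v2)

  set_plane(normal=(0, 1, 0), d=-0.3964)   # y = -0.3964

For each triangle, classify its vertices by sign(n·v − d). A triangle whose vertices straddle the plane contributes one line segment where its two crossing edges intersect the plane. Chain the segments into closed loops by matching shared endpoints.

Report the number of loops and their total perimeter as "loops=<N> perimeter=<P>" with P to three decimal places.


Straddling triangles (8 of 16):
  (v6,v0,v7) [++-] → (-0.3964, -0.3964, 0)–(-0.895781, -0.3964, 0)  len=0.4994
  (v6,v7,v2) [+-+] → (-0.895781, -0.3964, 0)–(-0.3964, -0.3964, 1.36152)  len=1.4502
  (v7,v0,v8) [-+-] → (-0.3964, -0.3964, 0)–(0, -0.3964, 0)  len=0.3964
  (v7,v8,v2) [--+] → (0, -0.3964, 1.80925)–(-0.3964, -0.3964, 1.36152)  len=0.5980
  (v8,v0,v9) [-+-] → (0, -0.3964, 0)–(0.3964, -0.3964, 0)  len=0.3964
  (v8,v9,v2) [--+] → (0.3964, -0.3964, 1.36152)–(0, -0.3964, 1.80925)  len=0.5980
  (v9,v0,v1) [-++] → (0.3964, -0.3964, 0)–(0.895781, -0.3964, 0)  len=0.4994
  (v9,v1,v2) [-++] → (0.895781, -0.3964, 0)–(0.3964, -0.3964, 1.36152)  len=1.4502

Chained into 1 loop(s):
  loop 1: 8 segments, perimeter = 5.8880
Total perimeter = 5.888

loops=1 perimeter=5.888


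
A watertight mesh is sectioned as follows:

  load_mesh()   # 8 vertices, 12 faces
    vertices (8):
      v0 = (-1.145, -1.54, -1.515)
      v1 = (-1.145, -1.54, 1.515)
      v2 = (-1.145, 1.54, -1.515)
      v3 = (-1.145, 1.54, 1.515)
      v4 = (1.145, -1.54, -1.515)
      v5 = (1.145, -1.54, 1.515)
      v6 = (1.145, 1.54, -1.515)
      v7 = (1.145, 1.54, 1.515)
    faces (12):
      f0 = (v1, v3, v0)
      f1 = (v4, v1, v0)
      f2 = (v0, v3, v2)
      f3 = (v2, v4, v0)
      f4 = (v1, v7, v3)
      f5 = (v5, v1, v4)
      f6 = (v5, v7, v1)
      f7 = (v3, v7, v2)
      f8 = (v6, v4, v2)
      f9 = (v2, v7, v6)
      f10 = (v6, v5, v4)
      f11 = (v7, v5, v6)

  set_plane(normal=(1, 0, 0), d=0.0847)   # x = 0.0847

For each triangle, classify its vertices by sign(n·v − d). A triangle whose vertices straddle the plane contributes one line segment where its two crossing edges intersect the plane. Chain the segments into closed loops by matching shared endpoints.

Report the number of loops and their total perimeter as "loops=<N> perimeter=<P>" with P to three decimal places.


loops=1 perimeter=12.220

Straddling triangles (8 of 12):
  (v4,v1,v0) [+--] → (0.0847, -1.54, -0.11207)–(0.0847, -1.54, -1.515)  len=1.4029
  (v2,v4,v0) [-+-] → (0.0847, -0.11392, -1.515)–(0.0847, -1.54, -1.515)  len=1.4261
  (v1,v7,v3) [-+-] → (0.0847, 0.11392, 1.515)–(0.0847, 1.54, 1.515)  len=1.4261
  (v5,v1,v4) [+-+] → (0.0847, -1.54, 1.515)–(0.0847, -1.54, -0.11207)  len=1.6271
  (v5,v7,v1) [++-] → (0.0847, 0.11392, 1.515)–(0.0847, -1.54, 1.515)  len=1.6539
  (v3,v7,v2) [-+-] → (0.0847, 1.54, 1.515)–(0.0847, 1.54, 0.11207)  len=1.4029
  (v6,v4,v2) [++-] → (0.0847, -0.11392, -1.515)–(0.0847, 1.54, -1.515)  len=1.6539
  (v2,v7,v6) [-++] → (0.0847, 1.54, 0.11207)–(0.0847, 1.54, -1.515)  len=1.6271

Chained into 1 loop(s):
  loop 1: 8 segments, perimeter = 12.2200
Total perimeter = 12.220


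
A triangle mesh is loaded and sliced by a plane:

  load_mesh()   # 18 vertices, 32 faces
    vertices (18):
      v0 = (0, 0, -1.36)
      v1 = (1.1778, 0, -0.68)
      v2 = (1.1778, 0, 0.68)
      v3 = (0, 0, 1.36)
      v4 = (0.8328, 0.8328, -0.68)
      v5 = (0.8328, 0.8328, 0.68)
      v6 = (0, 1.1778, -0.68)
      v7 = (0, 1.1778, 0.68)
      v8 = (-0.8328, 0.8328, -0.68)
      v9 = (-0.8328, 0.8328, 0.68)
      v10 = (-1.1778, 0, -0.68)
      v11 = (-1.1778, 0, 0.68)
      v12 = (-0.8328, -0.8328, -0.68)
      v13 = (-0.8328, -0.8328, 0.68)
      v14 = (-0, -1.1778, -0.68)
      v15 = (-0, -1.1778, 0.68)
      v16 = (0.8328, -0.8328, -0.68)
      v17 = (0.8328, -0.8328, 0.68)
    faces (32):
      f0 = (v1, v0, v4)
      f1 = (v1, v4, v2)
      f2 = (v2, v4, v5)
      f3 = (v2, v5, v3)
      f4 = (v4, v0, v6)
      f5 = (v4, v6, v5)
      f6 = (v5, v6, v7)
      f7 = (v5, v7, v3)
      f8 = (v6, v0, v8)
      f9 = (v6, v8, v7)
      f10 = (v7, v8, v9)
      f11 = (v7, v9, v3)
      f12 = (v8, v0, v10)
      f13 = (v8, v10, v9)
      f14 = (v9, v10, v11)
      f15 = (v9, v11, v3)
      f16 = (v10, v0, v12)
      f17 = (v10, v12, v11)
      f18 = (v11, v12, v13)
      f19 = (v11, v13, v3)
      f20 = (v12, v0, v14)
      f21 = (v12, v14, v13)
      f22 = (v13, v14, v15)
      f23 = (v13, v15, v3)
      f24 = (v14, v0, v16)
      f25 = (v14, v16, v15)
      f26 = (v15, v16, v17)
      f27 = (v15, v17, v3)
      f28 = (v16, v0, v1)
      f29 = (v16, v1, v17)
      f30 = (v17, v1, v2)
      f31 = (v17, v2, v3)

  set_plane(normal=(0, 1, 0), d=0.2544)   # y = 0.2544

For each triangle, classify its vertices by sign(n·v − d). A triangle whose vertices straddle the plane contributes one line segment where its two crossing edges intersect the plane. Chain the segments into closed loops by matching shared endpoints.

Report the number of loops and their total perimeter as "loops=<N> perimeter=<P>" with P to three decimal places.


Straddling triangles (12 of 32):
  (v1,v0,v4) [--+] → (0.2544, 0.2544, -1.15228)–(1.07241, 0.2544, -0.68)  len=0.9446
  (v1,v4,v2) [-+-] → (1.07241, 0.2544, -0.68)–(1.07241, 0.2544, 0.264553)  len=0.9446
  (v2,v4,v5) [-++] → (1.07241, 0.2544, 0.264553)–(1.07241, 0.2544, 0.68)  len=0.4154
  (v2,v5,v3) [-+-] → (1.07241, 0.2544, 0.68)–(0.2544, 0.2544, 1.15228)  len=0.9446
  (v4,v0,v6) [+-+] → (0.2544, 0.2544, -1.15228)–(0, 0.2544, -1.21312)  len=0.2616
  (v5,v7,v3) [++-] → (0, 0.2544, 1.21312)–(0.2544, 0.2544, 1.15228)  len=0.2616
  (v6,v0,v8) [+-+] → (0, 0.2544, -1.21312)–(-0.2544, 0.2544, -1.15228)  len=0.2616
  (v7,v9,v3) [++-] → (-0.2544, 0.2544, 1.15228)–(0, 0.2544, 1.21312)  len=0.2616
  (v8,v0,v10) [+--] → (-0.2544, 0.2544, -1.15228)–(-1.07241, 0.2544, -0.68)  len=0.9446
  (v8,v10,v9) [+-+] → (-1.07241, 0.2544, -0.68)–(-1.07241, 0.2544, -0.264553)  len=0.4154
  (v9,v10,v11) [+--] → (-1.07241, 0.2544, -0.264553)–(-1.07241, 0.2544, 0.68)  len=0.9446
  (v9,v11,v3) [+--] → (-1.07241, 0.2544, 0.68)–(-0.2544, 0.2544, 1.15228)  len=0.9446

Chained into 1 loop(s):
  loop 1: 12 segments, perimeter = 7.5445
Total perimeter = 7.545

loops=1 perimeter=7.545


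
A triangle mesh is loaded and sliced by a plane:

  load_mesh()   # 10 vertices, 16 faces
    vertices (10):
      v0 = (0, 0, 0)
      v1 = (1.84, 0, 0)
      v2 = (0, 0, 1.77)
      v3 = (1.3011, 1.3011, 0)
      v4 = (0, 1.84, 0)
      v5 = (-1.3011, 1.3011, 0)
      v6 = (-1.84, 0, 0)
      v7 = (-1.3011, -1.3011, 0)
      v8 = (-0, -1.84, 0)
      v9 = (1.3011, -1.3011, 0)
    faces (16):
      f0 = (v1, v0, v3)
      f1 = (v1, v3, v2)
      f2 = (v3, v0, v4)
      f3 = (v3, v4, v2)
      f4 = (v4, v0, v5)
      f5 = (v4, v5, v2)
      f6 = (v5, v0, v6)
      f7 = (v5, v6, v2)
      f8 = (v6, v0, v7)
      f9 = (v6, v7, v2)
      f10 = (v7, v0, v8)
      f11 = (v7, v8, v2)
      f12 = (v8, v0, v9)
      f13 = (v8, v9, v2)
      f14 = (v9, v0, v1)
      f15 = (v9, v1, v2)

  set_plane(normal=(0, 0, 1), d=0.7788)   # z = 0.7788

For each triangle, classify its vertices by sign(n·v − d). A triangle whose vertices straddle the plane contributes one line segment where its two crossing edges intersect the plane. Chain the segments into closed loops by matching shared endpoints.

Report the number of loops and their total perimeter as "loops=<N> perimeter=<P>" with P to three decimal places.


loops=1 perimeter=6.309

Straddling triangles (8 of 16):
  (v1,v3,v2) [--+] → (0.728616, 0.728616, 0.7788)–(1.0304, 0, 0.7788)  len=0.7886
  (v3,v4,v2) [--+] → (0, 1.0304, 0.7788)–(0.728616, 0.728616, 0.7788)  len=0.7886
  (v4,v5,v2) [--+] → (-0.728616, 0.728616, 0.7788)–(0, 1.0304, 0.7788)  len=0.7886
  (v5,v6,v2) [--+] → (-1.0304, 0, 0.7788)–(-0.728616, 0.728616, 0.7788)  len=0.7886
  (v6,v7,v2) [--+] → (-0.728616, -0.728616, 0.7788)–(-1.0304, 0, 0.7788)  len=0.7886
  (v7,v8,v2) [--+] → (0, -1.0304, 0.7788)–(-0.728616, -0.728616, 0.7788)  len=0.7886
  (v8,v9,v2) [--+] → (0.728616, -0.728616, 0.7788)–(0, -1.0304, 0.7788)  len=0.7886
  (v9,v1,v2) [--+] → (1.0304, 0, 0.7788)–(0.728616, -0.728616, 0.7788)  len=0.7886

Chained into 1 loop(s):
  loop 1: 8 segments, perimeter = 6.3091
Total perimeter = 6.309


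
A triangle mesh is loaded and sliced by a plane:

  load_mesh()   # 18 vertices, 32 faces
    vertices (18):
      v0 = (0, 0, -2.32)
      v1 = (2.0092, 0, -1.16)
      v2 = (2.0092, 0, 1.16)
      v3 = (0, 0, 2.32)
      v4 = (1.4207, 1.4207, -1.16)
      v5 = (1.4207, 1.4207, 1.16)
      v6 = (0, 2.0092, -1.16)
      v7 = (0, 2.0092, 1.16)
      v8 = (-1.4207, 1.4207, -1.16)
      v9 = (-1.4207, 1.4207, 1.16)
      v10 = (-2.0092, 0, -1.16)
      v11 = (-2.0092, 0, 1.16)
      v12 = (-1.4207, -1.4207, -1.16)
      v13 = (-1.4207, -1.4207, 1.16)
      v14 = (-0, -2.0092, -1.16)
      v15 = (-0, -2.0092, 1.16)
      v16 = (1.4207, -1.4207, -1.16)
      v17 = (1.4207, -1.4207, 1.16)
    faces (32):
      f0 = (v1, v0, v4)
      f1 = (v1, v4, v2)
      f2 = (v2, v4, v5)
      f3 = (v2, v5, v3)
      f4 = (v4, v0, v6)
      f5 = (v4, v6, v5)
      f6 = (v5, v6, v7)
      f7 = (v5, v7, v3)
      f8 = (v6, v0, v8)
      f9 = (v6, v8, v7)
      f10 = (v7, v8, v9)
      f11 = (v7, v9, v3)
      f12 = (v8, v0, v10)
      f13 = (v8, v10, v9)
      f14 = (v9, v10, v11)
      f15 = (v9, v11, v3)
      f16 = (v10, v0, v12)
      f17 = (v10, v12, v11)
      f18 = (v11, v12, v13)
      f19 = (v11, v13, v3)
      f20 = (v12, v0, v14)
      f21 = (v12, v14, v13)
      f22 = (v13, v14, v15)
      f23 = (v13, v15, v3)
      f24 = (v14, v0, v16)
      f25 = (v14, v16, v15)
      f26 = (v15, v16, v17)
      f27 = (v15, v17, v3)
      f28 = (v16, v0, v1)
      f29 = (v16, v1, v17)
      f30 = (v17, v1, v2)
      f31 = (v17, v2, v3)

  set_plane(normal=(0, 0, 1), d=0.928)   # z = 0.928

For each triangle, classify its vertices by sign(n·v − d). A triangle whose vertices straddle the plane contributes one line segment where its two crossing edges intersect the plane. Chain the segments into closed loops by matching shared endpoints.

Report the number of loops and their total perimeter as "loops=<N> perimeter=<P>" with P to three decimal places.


Straddling triangles (16 of 32):
  (v1,v4,v2) [--+] → (1.95035, 0.14207, 0.928)–(2.0092, 0, 0.928)  len=0.1538
  (v2,v4,v5) [+-+] → (1.95035, 0.14207, 0.928)–(1.4207, 1.4207, 0.928)  len=1.3840
  (v4,v6,v5) [--+] → (1.27863, 1.47955, 0.928)–(1.4207, 1.4207, 0.928)  len=0.1538
  (v5,v6,v7) [+-+] → (1.27863, 1.47955, 0.928)–(0, 2.0092, 0.928)  len=1.3840
  (v6,v8,v7) [--+] → (-0.14207, 1.95035, 0.928)–(0, 2.0092, 0.928)  len=0.1538
  (v7,v8,v9) [+-+] → (-0.14207, 1.95035, 0.928)–(-1.4207, 1.4207, 0.928)  len=1.3840
  (v8,v10,v9) [--+] → (-1.47955, 1.27863, 0.928)–(-1.4207, 1.4207, 0.928)  len=0.1538
  (v9,v10,v11) [+-+] → (-1.47955, 1.27863, 0.928)–(-2.0092, 0, 0.928)  len=1.3840
  (v10,v12,v11) [--+] → (-1.95035, -0.14207, 0.928)–(-2.0092, 0, 0.928)  len=0.1538
  (v11,v12,v13) [+-+] → (-1.95035, -0.14207, 0.928)–(-1.4207, -1.4207, 0.928)  len=1.3840
  (v12,v14,v13) [--+] → (-1.27863, -1.47955, 0.928)–(-1.4207, -1.4207, 0.928)  len=0.1538
  (v13,v14,v15) [+-+] → (-1.27863, -1.47955, 0.928)–(0, -2.0092, 0.928)  len=1.3840
  (v14,v16,v15) [--+] → (0.14207, -1.95035, 0.928)–(0, -2.0092, 0.928)  len=0.1538
  (v15,v16,v17) [+-+] → (0.14207, -1.95035, 0.928)–(1.4207, -1.4207, 0.928)  len=1.3840
  (v16,v1,v17) [--+] → (1.47955, -1.27863, 0.928)–(1.4207, -1.4207, 0.928)  len=0.1538
  (v17,v1,v2) [+-+] → (1.47955, -1.27863, 0.928)–(2.0092, 0, 0.928)  len=1.3840

Chained into 1 loop(s):
  loop 1: 16 segments, perimeter = 12.3021
Total perimeter = 12.302

loops=1 perimeter=12.302


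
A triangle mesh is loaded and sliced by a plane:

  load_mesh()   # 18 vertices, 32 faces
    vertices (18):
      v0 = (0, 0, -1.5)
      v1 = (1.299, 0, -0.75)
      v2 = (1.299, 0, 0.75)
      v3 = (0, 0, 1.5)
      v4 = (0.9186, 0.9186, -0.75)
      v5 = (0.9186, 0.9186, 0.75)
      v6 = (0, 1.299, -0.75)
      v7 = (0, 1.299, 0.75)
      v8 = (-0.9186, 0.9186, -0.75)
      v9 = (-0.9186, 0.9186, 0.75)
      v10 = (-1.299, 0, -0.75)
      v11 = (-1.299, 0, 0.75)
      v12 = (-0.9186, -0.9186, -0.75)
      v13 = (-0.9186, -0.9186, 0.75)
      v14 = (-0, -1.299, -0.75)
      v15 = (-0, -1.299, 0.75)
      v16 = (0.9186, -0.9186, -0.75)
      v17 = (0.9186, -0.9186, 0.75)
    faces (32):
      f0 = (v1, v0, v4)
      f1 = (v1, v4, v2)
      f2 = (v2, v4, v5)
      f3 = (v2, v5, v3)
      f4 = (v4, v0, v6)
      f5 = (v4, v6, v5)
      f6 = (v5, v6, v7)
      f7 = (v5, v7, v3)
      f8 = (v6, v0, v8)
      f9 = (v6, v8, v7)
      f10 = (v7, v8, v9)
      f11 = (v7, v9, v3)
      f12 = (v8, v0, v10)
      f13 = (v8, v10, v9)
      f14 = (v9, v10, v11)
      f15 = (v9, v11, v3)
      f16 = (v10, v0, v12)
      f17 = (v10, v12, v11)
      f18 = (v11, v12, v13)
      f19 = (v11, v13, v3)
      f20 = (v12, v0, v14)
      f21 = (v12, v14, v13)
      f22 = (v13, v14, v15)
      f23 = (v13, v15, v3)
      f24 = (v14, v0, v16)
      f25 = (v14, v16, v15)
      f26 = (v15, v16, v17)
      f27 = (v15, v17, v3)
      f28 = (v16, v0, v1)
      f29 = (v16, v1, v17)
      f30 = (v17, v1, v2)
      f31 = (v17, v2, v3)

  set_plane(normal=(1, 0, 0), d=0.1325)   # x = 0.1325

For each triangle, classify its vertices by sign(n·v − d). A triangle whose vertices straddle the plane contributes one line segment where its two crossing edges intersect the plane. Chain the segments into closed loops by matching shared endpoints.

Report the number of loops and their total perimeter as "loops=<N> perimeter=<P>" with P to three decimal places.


Straddling triangles (12 of 32):
  (v1,v0,v4) [+-+] → (0.1325, 0, -1.4235)–(0.1325, 0.1325, -1.39182)  len=0.1362
  (v2,v5,v3) [++-] → (0.1325, 0.1325, 1.39182)–(0.1325, 0, 1.4235)  len=0.1362
  (v4,v0,v6) [+--] → (0.1325, 0.1325, -1.39182)–(0.1325, 1.24413, -0.75)  len=1.2836
  (v4,v6,v5) [+-+] → (0.1325, 1.24413, -0.75)–(0.1325, 1.24413, -0.533638)  len=0.2164
  (v5,v6,v7) [+--] → (0.1325, 1.24413, -0.533638)–(0.1325, 1.24413, 0.75)  len=1.2836
  (v5,v7,v3) [+--] → (0.1325, 1.24413, 0.75)–(0.1325, 0.1325, 1.39182)  len=1.2836
  (v14,v0,v16) [--+] → (0.1325, -0.1325, -1.39182)–(0.1325, -1.24413, -0.75)  len=1.2836
  (v14,v16,v15) [-+-] → (0.1325, -1.24413, -0.75)–(0.1325, -1.24413, 0.533638)  len=1.2836
  (v15,v16,v17) [-++] → (0.1325, -1.24413, 0.533638)–(0.1325, -1.24413, 0.75)  len=0.2164
  (v15,v17,v3) [-+-] → (0.1325, -1.24413, 0.75)–(0.1325, -0.1325, 1.39182)  len=1.2836
  (v16,v0,v1) [+-+] → (0.1325, -0.1325, -1.39182)–(0.1325, 0, -1.4235)  len=0.1362
  (v17,v2,v3) [++-] → (0.1325, 0, 1.4235)–(0.1325, -0.1325, 1.39182)  len=0.1362

Chained into 1 loop(s):
  loop 1: 12 segments, perimeter = 8.6794
Total perimeter = 8.679

loops=1 perimeter=8.679


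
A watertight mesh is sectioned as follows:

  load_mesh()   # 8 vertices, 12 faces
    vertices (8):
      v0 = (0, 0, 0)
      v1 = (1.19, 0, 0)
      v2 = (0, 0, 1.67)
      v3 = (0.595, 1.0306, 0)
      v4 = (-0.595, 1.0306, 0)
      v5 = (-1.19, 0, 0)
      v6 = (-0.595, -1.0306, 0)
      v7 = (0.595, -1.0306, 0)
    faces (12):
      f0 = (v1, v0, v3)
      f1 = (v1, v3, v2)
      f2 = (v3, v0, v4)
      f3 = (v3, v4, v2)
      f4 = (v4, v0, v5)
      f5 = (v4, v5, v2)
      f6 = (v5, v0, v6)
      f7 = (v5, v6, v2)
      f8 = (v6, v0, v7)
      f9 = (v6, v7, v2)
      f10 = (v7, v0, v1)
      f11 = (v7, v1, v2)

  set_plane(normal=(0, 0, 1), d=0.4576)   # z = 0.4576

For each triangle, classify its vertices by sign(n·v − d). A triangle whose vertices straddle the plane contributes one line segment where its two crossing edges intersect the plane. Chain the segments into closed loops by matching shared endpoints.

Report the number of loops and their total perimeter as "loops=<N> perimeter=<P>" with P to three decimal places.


loops=1 perimeter=5.184

Straddling triangles (6 of 12):
  (v1,v3,v2) [--+] → (0.431963, 0.748203, 0.4576)–(0.863926, 0, 0.4576)  len=0.8639
  (v3,v4,v2) [--+] → (-0.431963, 0.748203, 0.4576)–(0.431963, 0.748203, 0.4576)  len=0.8639
  (v4,v5,v2) [--+] → (-0.863926, 0, 0.4576)–(-0.431963, 0.748203, 0.4576)  len=0.8639
  (v5,v6,v2) [--+] → (-0.431963, -0.748203, 0.4576)–(-0.863926, 0, 0.4576)  len=0.8639
  (v6,v7,v2) [--+] → (0.431963, -0.748203, 0.4576)–(-0.431963, -0.748203, 0.4576)  len=0.8639
  (v7,v1,v2) [--+] → (0.863926, 0, 0.4576)–(0.431963, -0.748203, 0.4576)  len=0.8639

Chained into 1 loop(s):
  loop 1: 6 segments, perimeter = 5.1836
Total perimeter = 5.184


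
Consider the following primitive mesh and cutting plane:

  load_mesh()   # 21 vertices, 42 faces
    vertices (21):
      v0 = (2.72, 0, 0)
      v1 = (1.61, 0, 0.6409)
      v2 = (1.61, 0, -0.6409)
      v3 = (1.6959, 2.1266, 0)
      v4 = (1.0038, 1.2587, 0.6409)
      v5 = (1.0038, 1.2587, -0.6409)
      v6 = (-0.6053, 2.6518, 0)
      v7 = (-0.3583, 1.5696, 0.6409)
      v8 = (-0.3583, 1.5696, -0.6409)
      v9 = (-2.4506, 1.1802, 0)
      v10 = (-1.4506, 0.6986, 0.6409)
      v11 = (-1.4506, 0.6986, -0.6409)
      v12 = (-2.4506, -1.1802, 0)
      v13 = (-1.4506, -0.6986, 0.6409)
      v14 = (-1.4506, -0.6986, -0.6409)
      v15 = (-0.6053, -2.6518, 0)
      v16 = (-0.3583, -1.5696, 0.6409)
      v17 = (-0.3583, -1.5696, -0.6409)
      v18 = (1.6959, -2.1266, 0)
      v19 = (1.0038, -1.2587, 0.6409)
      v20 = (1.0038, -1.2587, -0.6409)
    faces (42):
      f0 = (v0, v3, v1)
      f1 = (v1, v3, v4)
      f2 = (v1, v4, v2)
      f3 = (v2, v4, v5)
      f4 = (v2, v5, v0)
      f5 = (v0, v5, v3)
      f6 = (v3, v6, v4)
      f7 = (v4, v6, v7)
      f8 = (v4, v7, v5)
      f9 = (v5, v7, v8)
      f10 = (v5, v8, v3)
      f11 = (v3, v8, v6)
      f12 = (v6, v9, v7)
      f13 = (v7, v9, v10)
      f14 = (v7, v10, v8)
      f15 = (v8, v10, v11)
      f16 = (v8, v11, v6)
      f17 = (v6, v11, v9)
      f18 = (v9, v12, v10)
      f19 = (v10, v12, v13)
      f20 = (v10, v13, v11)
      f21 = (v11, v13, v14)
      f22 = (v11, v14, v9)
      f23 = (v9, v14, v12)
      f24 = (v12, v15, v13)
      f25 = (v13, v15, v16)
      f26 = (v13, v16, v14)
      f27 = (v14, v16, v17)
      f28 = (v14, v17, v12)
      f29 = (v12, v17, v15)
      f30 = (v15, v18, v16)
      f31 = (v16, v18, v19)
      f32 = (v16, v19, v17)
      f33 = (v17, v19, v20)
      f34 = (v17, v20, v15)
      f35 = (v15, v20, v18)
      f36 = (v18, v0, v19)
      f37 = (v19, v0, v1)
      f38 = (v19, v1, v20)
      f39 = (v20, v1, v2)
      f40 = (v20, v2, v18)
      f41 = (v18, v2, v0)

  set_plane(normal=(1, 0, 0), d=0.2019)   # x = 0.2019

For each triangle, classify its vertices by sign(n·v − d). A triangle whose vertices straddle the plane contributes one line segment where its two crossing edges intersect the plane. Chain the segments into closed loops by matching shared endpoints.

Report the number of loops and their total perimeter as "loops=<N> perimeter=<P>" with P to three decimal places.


Straddling triangles (12 of 42):
  (v3,v6,v4) [+-+] → (0.2019, 2.46757, 0)–(0.2019, 1.95296, 0.321505)  len=0.6068
  (v4,v6,v7) [+--] → (0.2019, 1.95296, 0.321505)–(0.2019, 1.44173, 0.6409)  len=0.6028
  (v4,v7,v5) [+-+] → (0.2019, 1.44173, 0.6409)–(0.2019, 1.44173, 0.113726)  len=0.5272
  (v5,v7,v8) [+--] → (0.2019, 1.44173, 0.113726)–(0.2019, 1.44173, -0.6409)  len=0.7546
  (v5,v8,v3) [+-+] → (0.2019, 1.44173, -0.6409)–(0.2019, 1.7215, -0.46612)  len=0.3299
  (v3,v8,v6) [+--] → (0.2019, 1.7215, -0.46612)–(0.2019, 2.46757, 0)  len=0.8797
  (v15,v18,v16) [-+-] → (0.2019, -2.46757, 0)–(0.2019, -1.7215, 0.46612)  len=0.8797
  (v16,v18,v19) [-++] → (0.2019, -1.7215, 0.46612)–(0.2019, -1.44173, 0.6409)  len=0.3299
  (v16,v19,v17) [-+-] → (0.2019, -1.44173, 0.6409)–(0.2019, -1.44173, -0.113726)  len=0.7546
  (v17,v19,v20) [-++] → (0.2019, -1.44173, -0.113726)–(0.2019, -1.44173, -0.6409)  len=0.5272
  (v17,v20,v15) [-+-] → (0.2019, -1.44173, -0.6409)–(0.2019, -1.95296, -0.321505)  len=0.6028
  (v15,v20,v18) [-++] → (0.2019, -1.95296, -0.321505)–(0.2019, -2.46757, 0)  len=0.6068

Chained into 2 loop(s):
  loop 1: 6 segments, perimeter = 3.7010
  loop 2: 6 segments, perimeter = 3.7010
Total perimeter = 7.402

loops=2 perimeter=7.402
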